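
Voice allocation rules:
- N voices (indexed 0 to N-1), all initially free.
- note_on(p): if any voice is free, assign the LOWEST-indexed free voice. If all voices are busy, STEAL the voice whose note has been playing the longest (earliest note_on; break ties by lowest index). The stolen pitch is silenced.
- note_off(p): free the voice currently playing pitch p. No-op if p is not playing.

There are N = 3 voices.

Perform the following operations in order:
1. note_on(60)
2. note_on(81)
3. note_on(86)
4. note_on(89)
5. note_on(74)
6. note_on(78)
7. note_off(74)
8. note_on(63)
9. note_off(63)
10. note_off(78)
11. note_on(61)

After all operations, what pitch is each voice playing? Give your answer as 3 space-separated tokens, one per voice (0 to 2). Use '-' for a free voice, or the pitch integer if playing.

Op 1: note_on(60): voice 0 is free -> assigned | voices=[60 - -]
Op 2: note_on(81): voice 1 is free -> assigned | voices=[60 81 -]
Op 3: note_on(86): voice 2 is free -> assigned | voices=[60 81 86]
Op 4: note_on(89): all voices busy, STEAL voice 0 (pitch 60, oldest) -> assign | voices=[89 81 86]
Op 5: note_on(74): all voices busy, STEAL voice 1 (pitch 81, oldest) -> assign | voices=[89 74 86]
Op 6: note_on(78): all voices busy, STEAL voice 2 (pitch 86, oldest) -> assign | voices=[89 74 78]
Op 7: note_off(74): free voice 1 | voices=[89 - 78]
Op 8: note_on(63): voice 1 is free -> assigned | voices=[89 63 78]
Op 9: note_off(63): free voice 1 | voices=[89 - 78]
Op 10: note_off(78): free voice 2 | voices=[89 - -]
Op 11: note_on(61): voice 1 is free -> assigned | voices=[89 61 -]

Answer: 89 61 -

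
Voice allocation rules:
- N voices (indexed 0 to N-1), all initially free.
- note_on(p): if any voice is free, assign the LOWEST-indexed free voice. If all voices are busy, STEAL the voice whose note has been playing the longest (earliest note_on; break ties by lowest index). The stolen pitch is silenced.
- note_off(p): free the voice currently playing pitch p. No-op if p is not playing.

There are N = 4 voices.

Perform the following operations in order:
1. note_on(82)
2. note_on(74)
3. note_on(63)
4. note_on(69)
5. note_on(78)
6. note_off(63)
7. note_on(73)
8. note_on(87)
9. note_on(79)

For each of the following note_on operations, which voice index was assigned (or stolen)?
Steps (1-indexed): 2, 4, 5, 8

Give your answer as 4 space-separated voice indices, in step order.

Op 1: note_on(82): voice 0 is free -> assigned | voices=[82 - - -]
Op 2: note_on(74): voice 1 is free -> assigned | voices=[82 74 - -]
Op 3: note_on(63): voice 2 is free -> assigned | voices=[82 74 63 -]
Op 4: note_on(69): voice 3 is free -> assigned | voices=[82 74 63 69]
Op 5: note_on(78): all voices busy, STEAL voice 0 (pitch 82, oldest) -> assign | voices=[78 74 63 69]
Op 6: note_off(63): free voice 2 | voices=[78 74 - 69]
Op 7: note_on(73): voice 2 is free -> assigned | voices=[78 74 73 69]
Op 8: note_on(87): all voices busy, STEAL voice 1 (pitch 74, oldest) -> assign | voices=[78 87 73 69]
Op 9: note_on(79): all voices busy, STEAL voice 3 (pitch 69, oldest) -> assign | voices=[78 87 73 79]

Answer: 1 3 0 1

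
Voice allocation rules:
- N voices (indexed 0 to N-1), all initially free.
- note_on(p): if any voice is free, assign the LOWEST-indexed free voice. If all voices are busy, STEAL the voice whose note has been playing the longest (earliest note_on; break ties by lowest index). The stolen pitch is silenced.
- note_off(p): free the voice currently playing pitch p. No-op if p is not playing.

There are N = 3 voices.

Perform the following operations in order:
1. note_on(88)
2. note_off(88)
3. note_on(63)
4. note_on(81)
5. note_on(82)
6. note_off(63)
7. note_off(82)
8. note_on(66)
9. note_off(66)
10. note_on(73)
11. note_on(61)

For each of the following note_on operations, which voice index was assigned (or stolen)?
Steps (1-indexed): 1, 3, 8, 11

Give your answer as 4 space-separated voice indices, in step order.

Op 1: note_on(88): voice 0 is free -> assigned | voices=[88 - -]
Op 2: note_off(88): free voice 0 | voices=[- - -]
Op 3: note_on(63): voice 0 is free -> assigned | voices=[63 - -]
Op 4: note_on(81): voice 1 is free -> assigned | voices=[63 81 -]
Op 5: note_on(82): voice 2 is free -> assigned | voices=[63 81 82]
Op 6: note_off(63): free voice 0 | voices=[- 81 82]
Op 7: note_off(82): free voice 2 | voices=[- 81 -]
Op 8: note_on(66): voice 0 is free -> assigned | voices=[66 81 -]
Op 9: note_off(66): free voice 0 | voices=[- 81 -]
Op 10: note_on(73): voice 0 is free -> assigned | voices=[73 81 -]
Op 11: note_on(61): voice 2 is free -> assigned | voices=[73 81 61]

Answer: 0 0 0 2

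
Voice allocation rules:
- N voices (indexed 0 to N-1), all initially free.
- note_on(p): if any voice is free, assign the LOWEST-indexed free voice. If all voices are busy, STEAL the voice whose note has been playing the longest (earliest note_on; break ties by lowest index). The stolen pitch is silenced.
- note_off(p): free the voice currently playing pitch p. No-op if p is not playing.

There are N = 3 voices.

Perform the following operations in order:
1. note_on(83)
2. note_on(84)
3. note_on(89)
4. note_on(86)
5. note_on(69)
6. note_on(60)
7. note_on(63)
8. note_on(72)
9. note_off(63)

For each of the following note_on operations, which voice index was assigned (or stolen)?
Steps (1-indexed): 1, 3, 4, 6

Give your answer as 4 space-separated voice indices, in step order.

Op 1: note_on(83): voice 0 is free -> assigned | voices=[83 - -]
Op 2: note_on(84): voice 1 is free -> assigned | voices=[83 84 -]
Op 3: note_on(89): voice 2 is free -> assigned | voices=[83 84 89]
Op 4: note_on(86): all voices busy, STEAL voice 0 (pitch 83, oldest) -> assign | voices=[86 84 89]
Op 5: note_on(69): all voices busy, STEAL voice 1 (pitch 84, oldest) -> assign | voices=[86 69 89]
Op 6: note_on(60): all voices busy, STEAL voice 2 (pitch 89, oldest) -> assign | voices=[86 69 60]
Op 7: note_on(63): all voices busy, STEAL voice 0 (pitch 86, oldest) -> assign | voices=[63 69 60]
Op 8: note_on(72): all voices busy, STEAL voice 1 (pitch 69, oldest) -> assign | voices=[63 72 60]
Op 9: note_off(63): free voice 0 | voices=[- 72 60]

Answer: 0 2 0 2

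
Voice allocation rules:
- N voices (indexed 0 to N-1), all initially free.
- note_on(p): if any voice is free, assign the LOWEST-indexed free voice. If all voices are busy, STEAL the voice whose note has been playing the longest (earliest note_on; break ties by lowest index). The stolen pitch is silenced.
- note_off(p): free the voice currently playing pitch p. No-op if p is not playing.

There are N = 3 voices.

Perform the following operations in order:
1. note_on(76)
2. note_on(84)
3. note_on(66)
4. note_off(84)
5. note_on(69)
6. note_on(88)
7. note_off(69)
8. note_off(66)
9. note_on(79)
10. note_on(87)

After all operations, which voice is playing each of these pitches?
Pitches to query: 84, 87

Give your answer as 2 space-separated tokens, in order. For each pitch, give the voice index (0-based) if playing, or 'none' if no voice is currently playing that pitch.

Op 1: note_on(76): voice 0 is free -> assigned | voices=[76 - -]
Op 2: note_on(84): voice 1 is free -> assigned | voices=[76 84 -]
Op 3: note_on(66): voice 2 is free -> assigned | voices=[76 84 66]
Op 4: note_off(84): free voice 1 | voices=[76 - 66]
Op 5: note_on(69): voice 1 is free -> assigned | voices=[76 69 66]
Op 6: note_on(88): all voices busy, STEAL voice 0 (pitch 76, oldest) -> assign | voices=[88 69 66]
Op 7: note_off(69): free voice 1 | voices=[88 - 66]
Op 8: note_off(66): free voice 2 | voices=[88 - -]
Op 9: note_on(79): voice 1 is free -> assigned | voices=[88 79 -]
Op 10: note_on(87): voice 2 is free -> assigned | voices=[88 79 87]

Answer: none 2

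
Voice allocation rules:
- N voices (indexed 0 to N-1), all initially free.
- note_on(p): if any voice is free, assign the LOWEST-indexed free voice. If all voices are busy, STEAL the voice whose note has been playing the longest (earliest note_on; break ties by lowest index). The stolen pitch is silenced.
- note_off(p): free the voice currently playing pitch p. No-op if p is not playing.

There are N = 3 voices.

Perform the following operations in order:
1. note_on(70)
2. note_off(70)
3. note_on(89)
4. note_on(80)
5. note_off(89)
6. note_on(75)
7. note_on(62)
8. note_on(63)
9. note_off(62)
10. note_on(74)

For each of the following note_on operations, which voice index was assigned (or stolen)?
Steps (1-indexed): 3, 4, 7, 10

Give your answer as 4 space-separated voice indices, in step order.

Op 1: note_on(70): voice 0 is free -> assigned | voices=[70 - -]
Op 2: note_off(70): free voice 0 | voices=[- - -]
Op 3: note_on(89): voice 0 is free -> assigned | voices=[89 - -]
Op 4: note_on(80): voice 1 is free -> assigned | voices=[89 80 -]
Op 5: note_off(89): free voice 0 | voices=[- 80 -]
Op 6: note_on(75): voice 0 is free -> assigned | voices=[75 80 -]
Op 7: note_on(62): voice 2 is free -> assigned | voices=[75 80 62]
Op 8: note_on(63): all voices busy, STEAL voice 1 (pitch 80, oldest) -> assign | voices=[75 63 62]
Op 9: note_off(62): free voice 2 | voices=[75 63 -]
Op 10: note_on(74): voice 2 is free -> assigned | voices=[75 63 74]

Answer: 0 1 2 2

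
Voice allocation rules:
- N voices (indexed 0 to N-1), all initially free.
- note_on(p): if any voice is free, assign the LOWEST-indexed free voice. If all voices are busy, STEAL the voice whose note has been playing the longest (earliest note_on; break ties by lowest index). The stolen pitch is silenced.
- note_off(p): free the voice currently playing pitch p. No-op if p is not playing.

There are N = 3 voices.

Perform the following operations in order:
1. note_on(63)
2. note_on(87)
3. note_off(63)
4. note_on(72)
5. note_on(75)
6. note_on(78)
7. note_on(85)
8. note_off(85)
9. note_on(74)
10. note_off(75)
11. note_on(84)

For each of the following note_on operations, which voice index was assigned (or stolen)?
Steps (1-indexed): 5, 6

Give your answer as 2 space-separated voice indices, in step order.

Op 1: note_on(63): voice 0 is free -> assigned | voices=[63 - -]
Op 2: note_on(87): voice 1 is free -> assigned | voices=[63 87 -]
Op 3: note_off(63): free voice 0 | voices=[- 87 -]
Op 4: note_on(72): voice 0 is free -> assigned | voices=[72 87 -]
Op 5: note_on(75): voice 2 is free -> assigned | voices=[72 87 75]
Op 6: note_on(78): all voices busy, STEAL voice 1 (pitch 87, oldest) -> assign | voices=[72 78 75]
Op 7: note_on(85): all voices busy, STEAL voice 0 (pitch 72, oldest) -> assign | voices=[85 78 75]
Op 8: note_off(85): free voice 0 | voices=[- 78 75]
Op 9: note_on(74): voice 0 is free -> assigned | voices=[74 78 75]
Op 10: note_off(75): free voice 2 | voices=[74 78 -]
Op 11: note_on(84): voice 2 is free -> assigned | voices=[74 78 84]

Answer: 2 1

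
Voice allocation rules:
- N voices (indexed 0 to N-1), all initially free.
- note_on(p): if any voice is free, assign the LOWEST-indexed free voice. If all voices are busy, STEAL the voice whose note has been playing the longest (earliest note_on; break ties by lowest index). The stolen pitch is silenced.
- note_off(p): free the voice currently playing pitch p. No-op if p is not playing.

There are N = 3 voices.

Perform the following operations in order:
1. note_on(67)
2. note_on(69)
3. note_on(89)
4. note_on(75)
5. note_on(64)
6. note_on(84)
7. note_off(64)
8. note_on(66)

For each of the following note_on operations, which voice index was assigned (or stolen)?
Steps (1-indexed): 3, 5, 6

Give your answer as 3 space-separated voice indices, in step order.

Answer: 2 1 2

Derivation:
Op 1: note_on(67): voice 0 is free -> assigned | voices=[67 - -]
Op 2: note_on(69): voice 1 is free -> assigned | voices=[67 69 -]
Op 3: note_on(89): voice 2 is free -> assigned | voices=[67 69 89]
Op 4: note_on(75): all voices busy, STEAL voice 0 (pitch 67, oldest) -> assign | voices=[75 69 89]
Op 5: note_on(64): all voices busy, STEAL voice 1 (pitch 69, oldest) -> assign | voices=[75 64 89]
Op 6: note_on(84): all voices busy, STEAL voice 2 (pitch 89, oldest) -> assign | voices=[75 64 84]
Op 7: note_off(64): free voice 1 | voices=[75 - 84]
Op 8: note_on(66): voice 1 is free -> assigned | voices=[75 66 84]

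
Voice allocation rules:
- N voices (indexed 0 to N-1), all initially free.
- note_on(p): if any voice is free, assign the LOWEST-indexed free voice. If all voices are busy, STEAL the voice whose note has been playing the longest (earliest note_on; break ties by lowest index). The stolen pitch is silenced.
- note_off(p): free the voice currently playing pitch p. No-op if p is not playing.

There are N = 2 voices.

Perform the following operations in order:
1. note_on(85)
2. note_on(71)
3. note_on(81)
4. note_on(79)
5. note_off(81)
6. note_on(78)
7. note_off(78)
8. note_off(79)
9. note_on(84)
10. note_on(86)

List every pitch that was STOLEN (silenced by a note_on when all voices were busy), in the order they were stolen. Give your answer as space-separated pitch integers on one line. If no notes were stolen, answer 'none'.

Op 1: note_on(85): voice 0 is free -> assigned | voices=[85 -]
Op 2: note_on(71): voice 1 is free -> assigned | voices=[85 71]
Op 3: note_on(81): all voices busy, STEAL voice 0 (pitch 85, oldest) -> assign | voices=[81 71]
Op 4: note_on(79): all voices busy, STEAL voice 1 (pitch 71, oldest) -> assign | voices=[81 79]
Op 5: note_off(81): free voice 0 | voices=[- 79]
Op 6: note_on(78): voice 0 is free -> assigned | voices=[78 79]
Op 7: note_off(78): free voice 0 | voices=[- 79]
Op 8: note_off(79): free voice 1 | voices=[- -]
Op 9: note_on(84): voice 0 is free -> assigned | voices=[84 -]
Op 10: note_on(86): voice 1 is free -> assigned | voices=[84 86]

Answer: 85 71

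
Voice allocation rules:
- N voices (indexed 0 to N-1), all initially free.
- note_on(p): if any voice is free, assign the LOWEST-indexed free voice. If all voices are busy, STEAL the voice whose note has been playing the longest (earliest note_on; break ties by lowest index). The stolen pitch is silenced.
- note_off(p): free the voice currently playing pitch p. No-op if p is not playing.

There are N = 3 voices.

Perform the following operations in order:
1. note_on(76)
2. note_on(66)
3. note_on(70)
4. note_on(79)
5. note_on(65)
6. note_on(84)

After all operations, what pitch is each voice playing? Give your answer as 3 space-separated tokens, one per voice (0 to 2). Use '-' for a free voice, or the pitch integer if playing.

Answer: 79 65 84

Derivation:
Op 1: note_on(76): voice 0 is free -> assigned | voices=[76 - -]
Op 2: note_on(66): voice 1 is free -> assigned | voices=[76 66 -]
Op 3: note_on(70): voice 2 is free -> assigned | voices=[76 66 70]
Op 4: note_on(79): all voices busy, STEAL voice 0 (pitch 76, oldest) -> assign | voices=[79 66 70]
Op 5: note_on(65): all voices busy, STEAL voice 1 (pitch 66, oldest) -> assign | voices=[79 65 70]
Op 6: note_on(84): all voices busy, STEAL voice 2 (pitch 70, oldest) -> assign | voices=[79 65 84]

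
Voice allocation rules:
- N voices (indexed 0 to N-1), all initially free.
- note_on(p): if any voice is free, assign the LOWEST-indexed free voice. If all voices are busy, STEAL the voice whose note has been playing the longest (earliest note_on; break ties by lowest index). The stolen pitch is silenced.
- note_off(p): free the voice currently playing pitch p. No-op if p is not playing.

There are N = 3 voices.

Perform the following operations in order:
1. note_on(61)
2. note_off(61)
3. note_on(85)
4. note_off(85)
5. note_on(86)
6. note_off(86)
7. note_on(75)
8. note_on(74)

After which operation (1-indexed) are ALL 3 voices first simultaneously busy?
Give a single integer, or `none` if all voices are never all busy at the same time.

Answer: none

Derivation:
Op 1: note_on(61): voice 0 is free -> assigned | voices=[61 - -]
Op 2: note_off(61): free voice 0 | voices=[- - -]
Op 3: note_on(85): voice 0 is free -> assigned | voices=[85 - -]
Op 4: note_off(85): free voice 0 | voices=[- - -]
Op 5: note_on(86): voice 0 is free -> assigned | voices=[86 - -]
Op 6: note_off(86): free voice 0 | voices=[- - -]
Op 7: note_on(75): voice 0 is free -> assigned | voices=[75 - -]
Op 8: note_on(74): voice 1 is free -> assigned | voices=[75 74 -]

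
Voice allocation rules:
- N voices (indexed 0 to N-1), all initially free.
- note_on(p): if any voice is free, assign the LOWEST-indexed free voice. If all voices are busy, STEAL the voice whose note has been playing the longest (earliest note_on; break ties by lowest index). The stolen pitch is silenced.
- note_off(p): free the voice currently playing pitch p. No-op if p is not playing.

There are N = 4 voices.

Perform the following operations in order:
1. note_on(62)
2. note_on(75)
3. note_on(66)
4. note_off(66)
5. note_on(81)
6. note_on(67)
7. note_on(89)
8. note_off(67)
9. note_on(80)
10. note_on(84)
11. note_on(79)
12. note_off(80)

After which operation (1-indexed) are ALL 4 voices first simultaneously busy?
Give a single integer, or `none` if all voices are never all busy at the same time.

Answer: 6

Derivation:
Op 1: note_on(62): voice 0 is free -> assigned | voices=[62 - - -]
Op 2: note_on(75): voice 1 is free -> assigned | voices=[62 75 - -]
Op 3: note_on(66): voice 2 is free -> assigned | voices=[62 75 66 -]
Op 4: note_off(66): free voice 2 | voices=[62 75 - -]
Op 5: note_on(81): voice 2 is free -> assigned | voices=[62 75 81 -]
Op 6: note_on(67): voice 3 is free -> assigned | voices=[62 75 81 67]
Op 7: note_on(89): all voices busy, STEAL voice 0 (pitch 62, oldest) -> assign | voices=[89 75 81 67]
Op 8: note_off(67): free voice 3 | voices=[89 75 81 -]
Op 9: note_on(80): voice 3 is free -> assigned | voices=[89 75 81 80]
Op 10: note_on(84): all voices busy, STEAL voice 1 (pitch 75, oldest) -> assign | voices=[89 84 81 80]
Op 11: note_on(79): all voices busy, STEAL voice 2 (pitch 81, oldest) -> assign | voices=[89 84 79 80]
Op 12: note_off(80): free voice 3 | voices=[89 84 79 -]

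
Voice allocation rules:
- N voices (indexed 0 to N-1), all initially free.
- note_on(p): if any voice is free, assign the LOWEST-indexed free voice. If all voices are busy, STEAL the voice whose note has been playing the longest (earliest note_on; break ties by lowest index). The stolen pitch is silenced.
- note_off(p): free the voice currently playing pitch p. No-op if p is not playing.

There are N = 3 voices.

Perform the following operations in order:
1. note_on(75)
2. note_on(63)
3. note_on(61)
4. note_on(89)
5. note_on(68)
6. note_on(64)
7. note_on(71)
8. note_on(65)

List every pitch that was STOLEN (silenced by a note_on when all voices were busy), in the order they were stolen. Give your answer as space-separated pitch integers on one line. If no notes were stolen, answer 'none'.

Op 1: note_on(75): voice 0 is free -> assigned | voices=[75 - -]
Op 2: note_on(63): voice 1 is free -> assigned | voices=[75 63 -]
Op 3: note_on(61): voice 2 is free -> assigned | voices=[75 63 61]
Op 4: note_on(89): all voices busy, STEAL voice 0 (pitch 75, oldest) -> assign | voices=[89 63 61]
Op 5: note_on(68): all voices busy, STEAL voice 1 (pitch 63, oldest) -> assign | voices=[89 68 61]
Op 6: note_on(64): all voices busy, STEAL voice 2 (pitch 61, oldest) -> assign | voices=[89 68 64]
Op 7: note_on(71): all voices busy, STEAL voice 0 (pitch 89, oldest) -> assign | voices=[71 68 64]
Op 8: note_on(65): all voices busy, STEAL voice 1 (pitch 68, oldest) -> assign | voices=[71 65 64]

Answer: 75 63 61 89 68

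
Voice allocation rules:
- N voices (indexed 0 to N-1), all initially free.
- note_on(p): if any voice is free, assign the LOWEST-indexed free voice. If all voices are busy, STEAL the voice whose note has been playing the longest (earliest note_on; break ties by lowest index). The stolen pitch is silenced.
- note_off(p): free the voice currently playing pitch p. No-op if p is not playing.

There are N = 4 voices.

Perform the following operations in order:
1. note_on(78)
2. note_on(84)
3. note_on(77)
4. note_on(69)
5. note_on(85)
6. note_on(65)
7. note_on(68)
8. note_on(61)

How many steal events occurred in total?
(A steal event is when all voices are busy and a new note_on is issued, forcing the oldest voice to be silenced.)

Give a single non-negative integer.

Op 1: note_on(78): voice 0 is free -> assigned | voices=[78 - - -]
Op 2: note_on(84): voice 1 is free -> assigned | voices=[78 84 - -]
Op 3: note_on(77): voice 2 is free -> assigned | voices=[78 84 77 -]
Op 4: note_on(69): voice 3 is free -> assigned | voices=[78 84 77 69]
Op 5: note_on(85): all voices busy, STEAL voice 0 (pitch 78, oldest) -> assign | voices=[85 84 77 69]
Op 6: note_on(65): all voices busy, STEAL voice 1 (pitch 84, oldest) -> assign | voices=[85 65 77 69]
Op 7: note_on(68): all voices busy, STEAL voice 2 (pitch 77, oldest) -> assign | voices=[85 65 68 69]
Op 8: note_on(61): all voices busy, STEAL voice 3 (pitch 69, oldest) -> assign | voices=[85 65 68 61]

Answer: 4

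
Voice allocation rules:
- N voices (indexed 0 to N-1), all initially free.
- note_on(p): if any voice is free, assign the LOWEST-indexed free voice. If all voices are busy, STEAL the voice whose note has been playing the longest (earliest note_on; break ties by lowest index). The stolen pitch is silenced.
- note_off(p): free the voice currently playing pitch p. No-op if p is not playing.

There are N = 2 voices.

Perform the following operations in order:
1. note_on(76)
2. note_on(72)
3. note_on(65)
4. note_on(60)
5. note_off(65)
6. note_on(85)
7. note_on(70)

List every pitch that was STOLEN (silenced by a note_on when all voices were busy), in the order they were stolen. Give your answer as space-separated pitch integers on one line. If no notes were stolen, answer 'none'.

Op 1: note_on(76): voice 0 is free -> assigned | voices=[76 -]
Op 2: note_on(72): voice 1 is free -> assigned | voices=[76 72]
Op 3: note_on(65): all voices busy, STEAL voice 0 (pitch 76, oldest) -> assign | voices=[65 72]
Op 4: note_on(60): all voices busy, STEAL voice 1 (pitch 72, oldest) -> assign | voices=[65 60]
Op 5: note_off(65): free voice 0 | voices=[- 60]
Op 6: note_on(85): voice 0 is free -> assigned | voices=[85 60]
Op 7: note_on(70): all voices busy, STEAL voice 1 (pitch 60, oldest) -> assign | voices=[85 70]

Answer: 76 72 60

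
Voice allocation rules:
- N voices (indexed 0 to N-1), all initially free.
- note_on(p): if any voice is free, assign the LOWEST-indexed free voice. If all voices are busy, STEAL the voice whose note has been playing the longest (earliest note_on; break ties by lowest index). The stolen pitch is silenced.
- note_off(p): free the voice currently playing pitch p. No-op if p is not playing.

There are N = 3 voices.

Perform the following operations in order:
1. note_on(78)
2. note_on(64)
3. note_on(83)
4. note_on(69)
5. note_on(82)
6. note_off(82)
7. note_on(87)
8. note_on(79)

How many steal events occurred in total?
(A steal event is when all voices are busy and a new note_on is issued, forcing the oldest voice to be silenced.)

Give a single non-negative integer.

Op 1: note_on(78): voice 0 is free -> assigned | voices=[78 - -]
Op 2: note_on(64): voice 1 is free -> assigned | voices=[78 64 -]
Op 3: note_on(83): voice 2 is free -> assigned | voices=[78 64 83]
Op 4: note_on(69): all voices busy, STEAL voice 0 (pitch 78, oldest) -> assign | voices=[69 64 83]
Op 5: note_on(82): all voices busy, STEAL voice 1 (pitch 64, oldest) -> assign | voices=[69 82 83]
Op 6: note_off(82): free voice 1 | voices=[69 - 83]
Op 7: note_on(87): voice 1 is free -> assigned | voices=[69 87 83]
Op 8: note_on(79): all voices busy, STEAL voice 2 (pitch 83, oldest) -> assign | voices=[69 87 79]

Answer: 3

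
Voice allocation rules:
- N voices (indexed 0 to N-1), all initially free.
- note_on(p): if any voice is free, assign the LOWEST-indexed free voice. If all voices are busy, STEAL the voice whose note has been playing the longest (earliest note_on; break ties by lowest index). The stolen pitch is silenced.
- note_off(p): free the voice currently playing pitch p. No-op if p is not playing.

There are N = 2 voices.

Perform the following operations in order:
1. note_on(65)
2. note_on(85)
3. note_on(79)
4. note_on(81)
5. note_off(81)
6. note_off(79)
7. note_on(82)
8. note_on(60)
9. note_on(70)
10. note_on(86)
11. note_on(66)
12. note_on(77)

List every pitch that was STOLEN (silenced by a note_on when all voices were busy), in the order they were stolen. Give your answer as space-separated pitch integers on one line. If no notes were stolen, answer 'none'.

Answer: 65 85 82 60 70 86

Derivation:
Op 1: note_on(65): voice 0 is free -> assigned | voices=[65 -]
Op 2: note_on(85): voice 1 is free -> assigned | voices=[65 85]
Op 3: note_on(79): all voices busy, STEAL voice 0 (pitch 65, oldest) -> assign | voices=[79 85]
Op 4: note_on(81): all voices busy, STEAL voice 1 (pitch 85, oldest) -> assign | voices=[79 81]
Op 5: note_off(81): free voice 1 | voices=[79 -]
Op 6: note_off(79): free voice 0 | voices=[- -]
Op 7: note_on(82): voice 0 is free -> assigned | voices=[82 -]
Op 8: note_on(60): voice 1 is free -> assigned | voices=[82 60]
Op 9: note_on(70): all voices busy, STEAL voice 0 (pitch 82, oldest) -> assign | voices=[70 60]
Op 10: note_on(86): all voices busy, STEAL voice 1 (pitch 60, oldest) -> assign | voices=[70 86]
Op 11: note_on(66): all voices busy, STEAL voice 0 (pitch 70, oldest) -> assign | voices=[66 86]
Op 12: note_on(77): all voices busy, STEAL voice 1 (pitch 86, oldest) -> assign | voices=[66 77]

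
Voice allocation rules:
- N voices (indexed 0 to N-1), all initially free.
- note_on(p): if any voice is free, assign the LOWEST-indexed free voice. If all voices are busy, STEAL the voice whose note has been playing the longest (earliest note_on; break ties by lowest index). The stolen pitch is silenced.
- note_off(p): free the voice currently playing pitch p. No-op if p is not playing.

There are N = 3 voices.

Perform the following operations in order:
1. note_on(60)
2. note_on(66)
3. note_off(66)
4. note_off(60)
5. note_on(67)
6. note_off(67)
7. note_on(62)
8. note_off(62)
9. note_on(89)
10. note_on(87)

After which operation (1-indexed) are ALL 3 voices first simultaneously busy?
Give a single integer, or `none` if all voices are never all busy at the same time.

Op 1: note_on(60): voice 0 is free -> assigned | voices=[60 - -]
Op 2: note_on(66): voice 1 is free -> assigned | voices=[60 66 -]
Op 3: note_off(66): free voice 1 | voices=[60 - -]
Op 4: note_off(60): free voice 0 | voices=[- - -]
Op 5: note_on(67): voice 0 is free -> assigned | voices=[67 - -]
Op 6: note_off(67): free voice 0 | voices=[- - -]
Op 7: note_on(62): voice 0 is free -> assigned | voices=[62 - -]
Op 8: note_off(62): free voice 0 | voices=[- - -]
Op 9: note_on(89): voice 0 is free -> assigned | voices=[89 - -]
Op 10: note_on(87): voice 1 is free -> assigned | voices=[89 87 -]

Answer: none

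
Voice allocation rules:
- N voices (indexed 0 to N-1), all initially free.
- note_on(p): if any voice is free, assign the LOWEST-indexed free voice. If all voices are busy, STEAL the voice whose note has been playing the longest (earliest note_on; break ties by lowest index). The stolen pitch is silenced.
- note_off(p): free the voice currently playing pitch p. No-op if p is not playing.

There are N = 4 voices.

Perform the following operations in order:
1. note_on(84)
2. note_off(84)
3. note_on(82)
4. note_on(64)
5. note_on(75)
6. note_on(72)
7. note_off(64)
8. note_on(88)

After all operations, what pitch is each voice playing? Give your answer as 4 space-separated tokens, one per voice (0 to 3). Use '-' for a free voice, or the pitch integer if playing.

Op 1: note_on(84): voice 0 is free -> assigned | voices=[84 - - -]
Op 2: note_off(84): free voice 0 | voices=[- - - -]
Op 3: note_on(82): voice 0 is free -> assigned | voices=[82 - - -]
Op 4: note_on(64): voice 1 is free -> assigned | voices=[82 64 - -]
Op 5: note_on(75): voice 2 is free -> assigned | voices=[82 64 75 -]
Op 6: note_on(72): voice 3 is free -> assigned | voices=[82 64 75 72]
Op 7: note_off(64): free voice 1 | voices=[82 - 75 72]
Op 8: note_on(88): voice 1 is free -> assigned | voices=[82 88 75 72]

Answer: 82 88 75 72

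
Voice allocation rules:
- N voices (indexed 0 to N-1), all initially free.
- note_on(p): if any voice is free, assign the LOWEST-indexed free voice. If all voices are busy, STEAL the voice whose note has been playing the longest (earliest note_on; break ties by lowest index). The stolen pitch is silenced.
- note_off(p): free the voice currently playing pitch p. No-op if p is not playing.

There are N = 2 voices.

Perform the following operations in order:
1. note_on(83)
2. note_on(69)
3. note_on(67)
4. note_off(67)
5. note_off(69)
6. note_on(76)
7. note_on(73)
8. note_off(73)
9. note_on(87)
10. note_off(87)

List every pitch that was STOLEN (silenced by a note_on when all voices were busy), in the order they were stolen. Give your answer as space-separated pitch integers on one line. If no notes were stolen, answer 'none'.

Op 1: note_on(83): voice 0 is free -> assigned | voices=[83 -]
Op 2: note_on(69): voice 1 is free -> assigned | voices=[83 69]
Op 3: note_on(67): all voices busy, STEAL voice 0 (pitch 83, oldest) -> assign | voices=[67 69]
Op 4: note_off(67): free voice 0 | voices=[- 69]
Op 5: note_off(69): free voice 1 | voices=[- -]
Op 6: note_on(76): voice 0 is free -> assigned | voices=[76 -]
Op 7: note_on(73): voice 1 is free -> assigned | voices=[76 73]
Op 8: note_off(73): free voice 1 | voices=[76 -]
Op 9: note_on(87): voice 1 is free -> assigned | voices=[76 87]
Op 10: note_off(87): free voice 1 | voices=[76 -]

Answer: 83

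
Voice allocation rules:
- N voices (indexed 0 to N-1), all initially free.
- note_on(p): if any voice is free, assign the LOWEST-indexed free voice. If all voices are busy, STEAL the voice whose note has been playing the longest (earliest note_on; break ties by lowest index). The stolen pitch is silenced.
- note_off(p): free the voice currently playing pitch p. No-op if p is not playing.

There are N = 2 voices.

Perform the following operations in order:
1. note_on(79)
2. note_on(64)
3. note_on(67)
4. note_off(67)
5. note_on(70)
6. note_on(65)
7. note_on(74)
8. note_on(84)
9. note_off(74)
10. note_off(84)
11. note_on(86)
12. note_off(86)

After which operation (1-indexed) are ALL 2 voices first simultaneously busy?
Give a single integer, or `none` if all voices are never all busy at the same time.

Op 1: note_on(79): voice 0 is free -> assigned | voices=[79 -]
Op 2: note_on(64): voice 1 is free -> assigned | voices=[79 64]
Op 3: note_on(67): all voices busy, STEAL voice 0 (pitch 79, oldest) -> assign | voices=[67 64]
Op 4: note_off(67): free voice 0 | voices=[- 64]
Op 5: note_on(70): voice 0 is free -> assigned | voices=[70 64]
Op 6: note_on(65): all voices busy, STEAL voice 1 (pitch 64, oldest) -> assign | voices=[70 65]
Op 7: note_on(74): all voices busy, STEAL voice 0 (pitch 70, oldest) -> assign | voices=[74 65]
Op 8: note_on(84): all voices busy, STEAL voice 1 (pitch 65, oldest) -> assign | voices=[74 84]
Op 9: note_off(74): free voice 0 | voices=[- 84]
Op 10: note_off(84): free voice 1 | voices=[- -]
Op 11: note_on(86): voice 0 is free -> assigned | voices=[86 -]
Op 12: note_off(86): free voice 0 | voices=[- -]

Answer: 2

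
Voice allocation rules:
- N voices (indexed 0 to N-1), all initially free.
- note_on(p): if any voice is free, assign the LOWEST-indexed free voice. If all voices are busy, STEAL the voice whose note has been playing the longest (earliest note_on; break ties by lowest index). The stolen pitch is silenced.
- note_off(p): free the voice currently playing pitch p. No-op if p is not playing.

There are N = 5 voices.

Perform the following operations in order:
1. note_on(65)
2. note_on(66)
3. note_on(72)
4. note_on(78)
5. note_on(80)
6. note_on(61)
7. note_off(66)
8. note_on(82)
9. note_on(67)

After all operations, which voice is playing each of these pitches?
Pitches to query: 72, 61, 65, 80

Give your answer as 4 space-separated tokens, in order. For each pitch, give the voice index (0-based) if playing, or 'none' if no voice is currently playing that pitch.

Answer: none 0 none 4

Derivation:
Op 1: note_on(65): voice 0 is free -> assigned | voices=[65 - - - -]
Op 2: note_on(66): voice 1 is free -> assigned | voices=[65 66 - - -]
Op 3: note_on(72): voice 2 is free -> assigned | voices=[65 66 72 - -]
Op 4: note_on(78): voice 3 is free -> assigned | voices=[65 66 72 78 -]
Op 5: note_on(80): voice 4 is free -> assigned | voices=[65 66 72 78 80]
Op 6: note_on(61): all voices busy, STEAL voice 0 (pitch 65, oldest) -> assign | voices=[61 66 72 78 80]
Op 7: note_off(66): free voice 1 | voices=[61 - 72 78 80]
Op 8: note_on(82): voice 1 is free -> assigned | voices=[61 82 72 78 80]
Op 9: note_on(67): all voices busy, STEAL voice 2 (pitch 72, oldest) -> assign | voices=[61 82 67 78 80]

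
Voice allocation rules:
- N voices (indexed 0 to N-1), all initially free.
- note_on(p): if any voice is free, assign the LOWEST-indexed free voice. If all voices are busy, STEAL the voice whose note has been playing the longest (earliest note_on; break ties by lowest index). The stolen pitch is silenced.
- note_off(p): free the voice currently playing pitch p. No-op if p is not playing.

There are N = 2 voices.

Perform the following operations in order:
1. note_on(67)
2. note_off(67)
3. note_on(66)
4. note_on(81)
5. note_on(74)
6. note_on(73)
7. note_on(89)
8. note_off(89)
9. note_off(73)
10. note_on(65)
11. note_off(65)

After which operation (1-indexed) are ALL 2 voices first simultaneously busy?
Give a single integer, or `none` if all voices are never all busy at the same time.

Answer: 4

Derivation:
Op 1: note_on(67): voice 0 is free -> assigned | voices=[67 -]
Op 2: note_off(67): free voice 0 | voices=[- -]
Op 3: note_on(66): voice 0 is free -> assigned | voices=[66 -]
Op 4: note_on(81): voice 1 is free -> assigned | voices=[66 81]
Op 5: note_on(74): all voices busy, STEAL voice 0 (pitch 66, oldest) -> assign | voices=[74 81]
Op 6: note_on(73): all voices busy, STEAL voice 1 (pitch 81, oldest) -> assign | voices=[74 73]
Op 7: note_on(89): all voices busy, STEAL voice 0 (pitch 74, oldest) -> assign | voices=[89 73]
Op 8: note_off(89): free voice 0 | voices=[- 73]
Op 9: note_off(73): free voice 1 | voices=[- -]
Op 10: note_on(65): voice 0 is free -> assigned | voices=[65 -]
Op 11: note_off(65): free voice 0 | voices=[- -]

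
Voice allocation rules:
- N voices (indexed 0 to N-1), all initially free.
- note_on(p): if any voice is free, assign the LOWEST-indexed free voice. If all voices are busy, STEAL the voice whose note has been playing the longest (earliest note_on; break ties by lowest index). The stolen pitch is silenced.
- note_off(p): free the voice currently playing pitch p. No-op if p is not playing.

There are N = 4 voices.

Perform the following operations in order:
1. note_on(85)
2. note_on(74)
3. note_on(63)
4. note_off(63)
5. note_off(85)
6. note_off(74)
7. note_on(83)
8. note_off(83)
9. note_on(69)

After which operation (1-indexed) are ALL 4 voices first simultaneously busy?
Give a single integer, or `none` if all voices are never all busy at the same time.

Answer: none

Derivation:
Op 1: note_on(85): voice 0 is free -> assigned | voices=[85 - - -]
Op 2: note_on(74): voice 1 is free -> assigned | voices=[85 74 - -]
Op 3: note_on(63): voice 2 is free -> assigned | voices=[85 74 63 -]
Op 4: note_off(63): free voice 2 | voices=[85 74 - -]
Op 5: note_off(85): free voice 0 | voices=[- 74 - -]
Op 6: note_off(74): free voice 1 | voices=[- - - -]
Op 7: note_on(83): voice 0 is free -> assigned | voices=[83 - - -]
Op 8: note_off(83): free voice 0 | voices=[- - - -]
Op 9: note_on(69): voice 0 is free -> assigned | voices=[69 - - -]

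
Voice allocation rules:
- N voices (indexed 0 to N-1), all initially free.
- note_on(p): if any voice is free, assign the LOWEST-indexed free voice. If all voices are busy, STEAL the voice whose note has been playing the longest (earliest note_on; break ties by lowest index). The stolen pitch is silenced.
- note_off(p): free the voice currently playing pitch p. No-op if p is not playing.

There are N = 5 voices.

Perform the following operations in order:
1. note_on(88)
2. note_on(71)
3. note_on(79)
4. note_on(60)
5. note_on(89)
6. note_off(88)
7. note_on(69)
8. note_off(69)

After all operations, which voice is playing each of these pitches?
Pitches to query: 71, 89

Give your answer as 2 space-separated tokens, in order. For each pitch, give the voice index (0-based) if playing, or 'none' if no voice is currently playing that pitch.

Op 1: note_on(88): voice 0 is free -> assigned | voices=[88 - - - -]
Op 2: note_on(71): voice 1 is free -> assigned | voices=[88 71 - - -]
Op 3: note_on(79): voice 2 is free -> assigned | voices=[88 71 79 - -]
Op 4: note_on(60): voice 3 is free -> assigned | voices=[88 71 79 60 -]
Op 5: note_on(89): voice 4 is free -> assigned | voices=[88 71 79 60 89]
Op 6: note_off(88): free voice 0 | voices=[- 71 79 60 89]
Op 7: note_on(69): voice 0 is free -> assigned | voices=[69 71 79 60 89]
Op 8: note_off(69): free voice 0 | voices=[- 71 79 60 89]

Answer: 1 4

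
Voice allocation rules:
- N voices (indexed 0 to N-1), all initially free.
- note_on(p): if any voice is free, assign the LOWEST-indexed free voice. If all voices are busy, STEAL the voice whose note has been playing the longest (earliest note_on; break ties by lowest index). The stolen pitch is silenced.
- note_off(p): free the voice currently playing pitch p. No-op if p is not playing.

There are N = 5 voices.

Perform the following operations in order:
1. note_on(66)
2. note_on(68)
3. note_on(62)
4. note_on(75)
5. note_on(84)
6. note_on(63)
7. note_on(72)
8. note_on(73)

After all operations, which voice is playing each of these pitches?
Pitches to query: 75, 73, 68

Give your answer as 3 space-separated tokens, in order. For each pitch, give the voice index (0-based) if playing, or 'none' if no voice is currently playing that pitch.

Answer: 3 2 none

Derivation:
Op 1: note_on(66): voice 0 is free -> assigned | voices=[66 - - - -]
Op 2: note_on(68): voice 1 is free -> assigned | voices=[66 68 - - -]
Op 3: note_on(62): voice 2 is free -> assigned | voices=[66 68 62 - -]
Op 4: note_on(75): voice 3 is free -> assigned | voices=[66 68 62 75 -]
Op 5: note_on(84): voice 4 is free -> assigned | voices=[66 68 62 75 84]
Op 6: note_on(63): all voices busy, STEAL voice 0 (pitch 66, oldest) -> assign | voices=[63 68 62 75 84]
Op 7: note_on(72): all voices busy, STEAL voice 1 (pitch 68, oldest) -> assign | voices=[63 72 62 75 84]
Op 8: note_on(73): all voices busy, STEAL voice 2 (pitch 62, oldest) -> assign | voices=[63 72 73 75 84]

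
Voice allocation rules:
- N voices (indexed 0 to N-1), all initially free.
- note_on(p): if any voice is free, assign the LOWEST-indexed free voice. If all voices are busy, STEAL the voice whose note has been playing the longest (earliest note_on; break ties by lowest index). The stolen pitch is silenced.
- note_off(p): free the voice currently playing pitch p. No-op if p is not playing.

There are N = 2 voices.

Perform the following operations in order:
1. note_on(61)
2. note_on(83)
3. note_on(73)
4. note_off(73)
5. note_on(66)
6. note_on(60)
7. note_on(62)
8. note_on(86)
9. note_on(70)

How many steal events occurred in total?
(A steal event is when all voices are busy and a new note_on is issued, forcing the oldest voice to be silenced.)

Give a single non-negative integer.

Answer: 5

Derivation:
Op 1: note_on(61): voice 0 is free -> assigned | voices=[61 -]
Op 2: note_on(83): voice 1 is free -> assigned | voices=[61 83]
Op 3: note_on(73): all voices busy, STEAL voice 0 (pitch 61, oldest) -> assign | voices=[73 83]
Op 4: note_off(73): free voice 0 | voices=[- 83]
Op 5: note_on(66): voice 0 is free -> assigned | voices=[66 83]
Op 6: note_on(60): all voices busy, STEAL voice 1 (pitch 83, oldest) -> assign | voices=[66 60]
Op 7: note_on(62): all voices busy, STEAL voice 0 (pitch 66, oldest) -> assign | voices=[62 60]
Op 8: note_on(86): all voices busy, STEAL voice 1 (pitch 60, oldest) -> assign | voices=[62 86]
Op 9: note_on(70): all voices busy, STEAL voice 0 (pitch 62, oldest) -> assign | voices=[70 86]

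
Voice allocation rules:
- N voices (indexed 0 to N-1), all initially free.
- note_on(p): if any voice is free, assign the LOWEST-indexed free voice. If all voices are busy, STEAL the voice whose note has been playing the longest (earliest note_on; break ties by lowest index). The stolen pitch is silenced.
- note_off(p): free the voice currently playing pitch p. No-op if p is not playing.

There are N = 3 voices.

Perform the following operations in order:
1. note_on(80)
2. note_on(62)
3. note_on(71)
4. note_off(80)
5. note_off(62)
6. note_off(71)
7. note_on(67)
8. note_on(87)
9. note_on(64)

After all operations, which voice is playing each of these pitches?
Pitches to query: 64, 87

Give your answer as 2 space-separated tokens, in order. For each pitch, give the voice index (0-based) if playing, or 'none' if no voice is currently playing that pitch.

Op 1: note_on(80): voice 0 is free -> assigned | voices=[80 - -]
Op 2: note_on(62): voice 1 is free -> assigned | voices=[80 62 -]
Op 3: note_on(71): voice 2 is free -> assigned | voices=[80 62 71]
Op 4: note_off(80): free voice 0 | voices=[- 62 71]
Op 5: note_off(62): free voice 1 | voices=[- - 71]
Op 6: note_off(71): free voice 2 | voices=[- - -]
Op 7: note_on(67): voice 0 is free -> assigned | voices=[67 - -]
Op 8: note_on(87): voice 1 is free -> assigned | voices=[67 87 -]
Op 9: note_on(64): voice 2 is free -> assigned | voices=[67 87 64]

Answer: 2 1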